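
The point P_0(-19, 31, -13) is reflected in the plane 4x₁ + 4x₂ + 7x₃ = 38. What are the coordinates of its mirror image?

n = (4, 4, 7), |n|² = 81, n·P_0 − 38 = -81, so t = -81/81 = -1.
Foot F = P_0 − (-1)·n = (-15, 35, -6); the reflection is 2F − P_0 = (-11, 39, 1).

(-11, 39, 1)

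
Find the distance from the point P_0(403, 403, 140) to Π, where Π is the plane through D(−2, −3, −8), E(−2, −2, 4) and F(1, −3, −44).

DE = (0, 1, 12) and DF = (3, 0, −36), so a normal is n = DE × DF = (−36, 36, −3).
Then n·(403, 403, 140) − (−12) = −408.
|n| = √(1296 + 1296 + 9) = 51, so the distance is |-408|/51 = 8.

8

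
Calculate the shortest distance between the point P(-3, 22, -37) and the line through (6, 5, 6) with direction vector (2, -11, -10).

√1994

Direction vector d = (2, -11, -10).
AP = (-9, 17, -43), and AP × d = (-643, -176, 65).
|AP × d|² = 448650 and |d|² = 225, so the distance is √(448650/225) = √1994.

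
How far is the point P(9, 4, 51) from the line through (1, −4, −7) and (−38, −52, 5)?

6√97

A direction vector is d = (−39, −48, 12).
AP = (8, 8, 58); AP·d = 0, |AP|² = 3492, |d|² = 3969.
distance² = |AP|² − (AP·d)²/|d|² = 3492 − 0/3969 = 3492, so the distance is 6√97.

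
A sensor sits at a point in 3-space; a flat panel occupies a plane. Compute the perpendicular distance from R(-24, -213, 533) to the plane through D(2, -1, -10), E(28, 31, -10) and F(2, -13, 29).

8

DE = (26, 32, 0) and DF = (0, -12, 39), so a normal is n = DE × DF = (1248, -1014, -312).
d = |1248·(-24) + (-1014)·(-213) + (-312)·533 − 6630| / √(1557504 + 1028196 + 97344) = |13104| / 1638 = 8.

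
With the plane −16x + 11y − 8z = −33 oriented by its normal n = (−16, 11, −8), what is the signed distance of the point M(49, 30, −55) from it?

n·M − (-33) = 19.
|n| = 21, so the signed distance is 19/21.

19/21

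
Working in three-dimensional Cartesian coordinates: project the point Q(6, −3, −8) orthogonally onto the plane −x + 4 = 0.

The perpendicular from Q has direction n = (−1, 0, 0): r = (6, −3, −8) + λ(−1, 0, 0).
Substitute into the plane: n·(Q + λn) = -4 gives -6 + 1λ = -4, so λ = 2.
Foot = (6, −3, −8) + 2·(−1, 0, 0) = (4, −3, −8).

(4, -3, -8)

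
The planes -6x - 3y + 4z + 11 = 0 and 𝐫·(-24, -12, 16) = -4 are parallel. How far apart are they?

10√61/61

Divide the second equation by 4 to match normals: -6x - 3y + 4z = -1.
Both planes have normal n = (-6, -3, 4), |n| = √61. Any point on the first plane is at distance |(-1) − (-11)|/|n| = 10/√61 = 10√61/61 from the second.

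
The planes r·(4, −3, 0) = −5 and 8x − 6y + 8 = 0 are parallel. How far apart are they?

Divide the second equation by 2 to match normals: 4x − 3y = -4.
Both planes have normal n = (4, −3, 0), |n| = 5. Any point on the first plane is at distance |(-4) − (-5)|/|n| = 1/5 from the second.

1/5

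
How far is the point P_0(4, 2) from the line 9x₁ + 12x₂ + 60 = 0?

8

The normal to the line is n = (9, 12) with |n| = 15.
|n·P_0 − (-60)| = |60 − (-60)| = 120, so the distance is 120/15 = 8.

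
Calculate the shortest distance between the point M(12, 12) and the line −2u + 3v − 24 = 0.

d = |(-2)·12 + 3·12 − 24| / √(4 + 9) = |-12|/√13 = 12√13/13.

12/√13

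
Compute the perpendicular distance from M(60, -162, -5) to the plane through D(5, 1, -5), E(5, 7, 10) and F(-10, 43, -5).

3

DE = (0, 6, 15) and DF = (-15, 42, 0), so a normal is n = DE × DF = (-630, -225, 90).
Then n·(60, -162, -5) - (-3825) = 2025.
|n| = √(396900 + 50625 + 8100) = 675, so the distance is |2025|/675 = 3.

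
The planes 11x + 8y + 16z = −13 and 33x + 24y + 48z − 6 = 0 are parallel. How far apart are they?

Divide the second equation by 3 to match normals: 11x + 8y + 16z = 2.
With common normal n = (11, 8, 16) (|n| = 21), the distance is |(-13) − 2|/|n| = 15/21 = 5/7.

5/7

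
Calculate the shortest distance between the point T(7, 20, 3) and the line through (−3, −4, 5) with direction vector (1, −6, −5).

Direction vector d = (1, −6, −5).
AP = (10, 24, −2); AP·d = -124, |AP|² = 680, |d|² = 62.
distance² = |AP|² − (AP·d)²/|d|² = 680 − 15376/62 = 432, so the distance is 12√3.

12√3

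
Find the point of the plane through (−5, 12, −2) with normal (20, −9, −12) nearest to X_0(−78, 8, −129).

n = (20, −9, −12), |n|² = 625, and n·X_0 − (-184) = 100.
t = 100/625 = 4/25, so the foot is X_0 − t·n = (−78, 8, −129) − (4/25)·(20, −9, −12) = (−406/5, 236/25, −3177/25).

(-406/5, 236/25, -3177/25)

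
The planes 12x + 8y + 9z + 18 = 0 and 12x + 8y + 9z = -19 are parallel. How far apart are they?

1/17

Both planes have normal n = (12, 8, 9), |n| = 17. Any point on the first plane is at distance |(-19) − (-18)|/|n| = 1/17 from the second.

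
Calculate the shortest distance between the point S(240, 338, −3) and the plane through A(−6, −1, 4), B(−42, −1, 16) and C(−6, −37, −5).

AB = (−36, 0, 12) and AC = (0, −36, −9), so a normal is n = AB × AC = (432, −324, 1296).
d = |432·240 + (-324)·338 + 1296·(-3) − 2916| / √(186624 + 104976 + 1679616) = |-12636| / 1404 = 9.

9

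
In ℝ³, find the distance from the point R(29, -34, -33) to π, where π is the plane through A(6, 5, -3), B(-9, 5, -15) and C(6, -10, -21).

8/√77

AB = (-15, 0, -12) and AC = (0, -15, -18), so a normal is n = AB × AC = (-180, -270, 225).
Then n·(29, -34, -33) - (-3105) = -360.
|n| = √(32400 + 72900 + 50625) = 45√77, so the distance is |-360|/(45√77) = 8√77/77.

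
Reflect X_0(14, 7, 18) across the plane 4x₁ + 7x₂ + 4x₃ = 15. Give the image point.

With n = (4, 7, 4), the signed offset is (n·X_0 − 15)/|n|² = 162/81 = 2.
X_0' = X_0 − 2t·n = (14, 7, 18) − 4·(4, 7, 4) = (−2, −21, 2).

(-2, -21, 2)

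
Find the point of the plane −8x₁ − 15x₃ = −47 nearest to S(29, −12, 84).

(-11, -12, 9)

n = (−8, 0, −15), |n|² = 289, and n·S − (-47) = -1445.
t = -1445/289 = -5, so the foot is S − t·n = (29, −12, 84) − (-5)·(−8, 0, −15) = (−11, −12, 9).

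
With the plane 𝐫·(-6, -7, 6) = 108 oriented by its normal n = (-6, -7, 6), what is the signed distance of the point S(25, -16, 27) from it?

16/11

n·S − 108 = 16.
|n| = 11, so the signed distance is 16/11.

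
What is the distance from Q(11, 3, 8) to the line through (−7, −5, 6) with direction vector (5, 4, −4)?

2√41

Direction vector d = (5, 4, −4).
AP = (18, 8, 2); AP·d = 114, |AP|² = 392, |d|² = 57.
distance² = |AP|² − (AP·d)²/|d|² = 392 − 12996/57 = 164, so the distance is 2√41.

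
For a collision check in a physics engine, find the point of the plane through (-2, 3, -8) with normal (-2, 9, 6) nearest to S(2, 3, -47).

(-2, 21, -35)

n = (-2, 9, 6), |n|² = 121, and n·S − (-17) = -242.
t = -242/121 = -2, so the foot is S − t·n = (2, 3, -47) − (-2)·(-2, 9, 6) = (-2, 21, -35).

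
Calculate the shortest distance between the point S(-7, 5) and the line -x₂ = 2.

7

The normal to the line is n = (0, -1) with |n| = 1.
|n·S − 2| = |-5 − 2| = 7, so the distance is 7/1 = 7.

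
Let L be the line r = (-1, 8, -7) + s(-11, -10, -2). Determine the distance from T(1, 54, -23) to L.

6√41

Direction vector d = (-11, -10, -2).
AP = (2, 46, -16); AP·d = -450, |AP|² = 2376, |d|² = 225.
distance² = |AP|² − (AP·d)²/|d|² = 2376 − 202500/225 = 1476, so the distance is 6√41.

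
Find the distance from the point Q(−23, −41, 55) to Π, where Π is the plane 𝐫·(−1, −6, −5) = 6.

12/√62

Normal vector n = (−1, −6, −5), and n·(−23, −41, 55) − 6 = −12.
|n| = √(1 + 36 + 25) = √62, so the distance is |-12|/√62 = 12/√62.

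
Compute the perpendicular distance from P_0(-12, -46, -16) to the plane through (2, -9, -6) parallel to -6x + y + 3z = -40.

17√46/46

Parallel planes share the normal n = (-6, 1, 3); since (2, -9, -6) lies on the plane, its equation is -6x + y + 3z = -39.
n = (-6, 1, 3); n·P − (-39) = 17; |n| = √46; distance = 17/√46.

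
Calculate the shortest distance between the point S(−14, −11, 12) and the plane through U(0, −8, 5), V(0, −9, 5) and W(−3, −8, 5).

UV = (0, −1, 0) and UW = (−3, 0, 0), so a normal is n = UV × UW = (0, 0, −3).
d = |(-3)·12 − (-15)| / √(0 + 0 + 9) = |-21| / 3 = 7.

7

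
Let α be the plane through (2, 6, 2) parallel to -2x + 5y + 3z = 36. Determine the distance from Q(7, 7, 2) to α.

5√38/38

Parallel planes share the normal n = (-2, 5, 3); since (2, 6, 2) lies on the plane, its equation is -2x + 5y + 3z = 32.
Then n·(7, 7, 2) - 32 = -5.
|n| = √(4 + 25 + 9) = √38, so the distance is |-5|/√38 = 5√38/38.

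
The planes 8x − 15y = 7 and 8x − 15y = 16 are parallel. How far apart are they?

With common normal n = (8, −15, 0) (|n| = 17), the distance is |7 − 16|/|n| = 9/17.

9/17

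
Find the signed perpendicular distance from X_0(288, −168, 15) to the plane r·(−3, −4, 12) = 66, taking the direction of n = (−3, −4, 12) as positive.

n·X_0 − 66 = -78.
|n| = 13, so the signed distance is -78/13 = -6.

-6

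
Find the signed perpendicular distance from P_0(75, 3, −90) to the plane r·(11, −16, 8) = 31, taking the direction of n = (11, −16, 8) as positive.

26/21

n·P_0 − 31 = 26.
|n| = 21, so the signed distance is 26/21.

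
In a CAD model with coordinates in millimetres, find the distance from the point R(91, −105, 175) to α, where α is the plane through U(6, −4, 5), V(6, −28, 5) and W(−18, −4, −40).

UV = (0, −24, 0) and UW = (−24, 0, −45), so a normal is n = UV × UW = (1080, 0, −576).
Then n·(91, −105, 175) − 3600 = −6120.
|n| = √(1166400 + 0 + 331776) = 1224, so the distance is |-6120|/1224 = 5.

5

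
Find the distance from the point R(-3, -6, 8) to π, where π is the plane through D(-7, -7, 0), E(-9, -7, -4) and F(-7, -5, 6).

DE = (-2, 0, -4) and DF = (0, 2, 6), so a normal is n = DE × DF = (8, 12, -4).
Then n·(-3, -6, 8) - (-140) = 12.
|n| = √(64 + 144 + 16) = 4√14, so the distance is |12|/(4√14) = 3√14/14.

3/√14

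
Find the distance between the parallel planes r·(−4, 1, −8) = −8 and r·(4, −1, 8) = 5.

1/3

Divide the second equation by -1 to match normals: −4x + y − 8z = -5.
Both planes have normal n = (−4, 1, −8), |n| = 9. Any point on the first plane is at distance |(-5) − (-8)|/|n| = 3/9 = 1/3 from the second.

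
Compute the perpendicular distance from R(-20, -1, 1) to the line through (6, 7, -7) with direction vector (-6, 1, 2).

Direction vector d = (-6, 1, 2).
AP = (-26, -8, 8), and AP × d = (-24, 4, -74).
|AP × d|² = 6068 and |d|² = 41, so the distance is √(6068/41) = √148 = 2√37.

2√37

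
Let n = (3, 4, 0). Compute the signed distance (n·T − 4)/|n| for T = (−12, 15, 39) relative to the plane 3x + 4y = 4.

n·T − 4 = 20.
|n| = 5, so the signed distance is 20/5 = 4.

4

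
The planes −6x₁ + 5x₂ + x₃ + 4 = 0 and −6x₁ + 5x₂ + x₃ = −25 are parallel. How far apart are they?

21/√62

Both planes have normal n = (−6, 5, 1), |n| = √62. Any point on the first plane is at distance |(-25) − (-4)|/|n| = 21/√62 = 21√62/62 from the second.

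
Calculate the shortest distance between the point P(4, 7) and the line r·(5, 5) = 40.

d = |5·4 + 5·7 − 40| / √(25 + 25) = |15|/(5√2) = 3√2/2.

3√2/2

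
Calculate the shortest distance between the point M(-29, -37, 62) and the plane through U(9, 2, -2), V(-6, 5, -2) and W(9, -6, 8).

23√42/42

UV = (-15, 3, 0) and UW = (0, -8, 10), so a normal is n = UV × UW = (30, 150, 120).
n = (30, 150, 120); n·P − 330 = 690; |n| = 30√42; distance = 690/(30√42) = 23√42/42.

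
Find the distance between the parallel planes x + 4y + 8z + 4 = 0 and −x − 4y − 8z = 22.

2

Divide the second equation by -1 to match normals: x + 4y + 8z = -22.
With common normal n = (1, 4, 8) (|n| = 9), the distance is |(-4) − (-22)|/|n| = 18/9 = 2.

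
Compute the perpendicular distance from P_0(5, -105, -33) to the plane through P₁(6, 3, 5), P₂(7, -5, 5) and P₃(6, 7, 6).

P₁P₂ = (1, -8, 0) and P₁P₃ = (0, 4, 1), so a normal is n = P₁P₂ × P₁P₃ = (-8, -1, 4).
d = |(-8)·5 + (-1)·(-105) + 4·(-33) − (-31)| / √(64 + 1 + 16) = |-36| / 9 = 4.

4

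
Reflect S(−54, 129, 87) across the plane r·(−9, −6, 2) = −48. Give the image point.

With n = (−9, −6, 2), the signed offset is (n·S − (-48))/|n|² = -66/121 = -6/11.
S' = S − 2t·n = (−54, 129, 87) − (-12/11)·(−9, −6, 2) = (−702/11, 1347/11, 981/11).

(-702/11, 1347/11, 981/11)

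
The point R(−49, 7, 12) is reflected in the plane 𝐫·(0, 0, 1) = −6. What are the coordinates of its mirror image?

(-49, 7, -24)

n = (0, 0, 1), |n|² = 1, n·R − (-6) = 18, so t = 18/1 = 18.
Foot F = R − 18·n = (−49, 7, −6); the reflection is 2F − R = (−49, 7, −24).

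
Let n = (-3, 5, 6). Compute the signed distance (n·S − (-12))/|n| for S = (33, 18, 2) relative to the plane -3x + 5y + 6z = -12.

n·S − (-12) = 15.
|n| = √70, so the signed distance is 3√70/14.

3√70/14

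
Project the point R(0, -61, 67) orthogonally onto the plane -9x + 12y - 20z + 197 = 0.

(-27, -25, 7)

The perpendicular from R has direction n = (-9, 12, -20): r = (0, -61, 67) + μ(-9, 12, -20).
Substitute into the plane: n·(R + μn) = -197 gives -2072 + 625μ = -197, so μ = 3.
Foot = (0, -61, 67) + 3·(-9, 12, -20) = (-27, -25, 7).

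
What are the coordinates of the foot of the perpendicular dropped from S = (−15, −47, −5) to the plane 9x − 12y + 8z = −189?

The perpendicular from S has direction n = (9, −12, 8): r = (−15, −47, −5) + t(9, −12, 8).
Substitute into the plane: n·(S + tn) = -189 gives 389 + 289t = -189, so t = -2.
Foot = (−15, −47, −5) + (-2)·(9, −12, 8) = (−33, −23, −21).

(-33, -23, -21)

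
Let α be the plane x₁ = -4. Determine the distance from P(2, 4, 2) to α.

d = |1·2 − (-4)| / √(1 + 0 + 0) = |6| / 1 = 6.

6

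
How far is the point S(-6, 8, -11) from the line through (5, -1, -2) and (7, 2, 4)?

3√26

A direction vector is d = (2, 3, 6).
AP = (-11, 9, -9); AP·d = -49, |AP|² = 283, |d|² = 49.
distance² = |AP|² − (AP·d)²/|d|² = 283 − 2401/49 = 234, so the distance is 3√26.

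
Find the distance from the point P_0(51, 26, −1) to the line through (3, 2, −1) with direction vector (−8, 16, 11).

24√5

Direction vector d = (−8, 16, 11).
AP = (48, 24, 0), and AP × d = (264, −528, 960).
|AP × d|² = 1270080 and |d|² = 441, so the distance is √(1270080/441) = √2880 = 24√5.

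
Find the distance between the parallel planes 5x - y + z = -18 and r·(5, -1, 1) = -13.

5/(3√3)

With common normal n = (5, -1, 1) (|n| = 3√3), the distance is |(-18) − (-13)|/|n| = 5/(3√3) = 5√3/9.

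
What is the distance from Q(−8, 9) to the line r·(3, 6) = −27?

19√5/5

The normal to the line is n = (3, 6) with |n| = 3√5.
|n·Q − (-27)| = |30 − (-27)| = 57, so the distance is 57/(3√5) = 19√5/5.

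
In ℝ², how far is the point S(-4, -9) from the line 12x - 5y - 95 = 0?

98/13

d = |12·(-4) + (-5)·(-9) − 95| / √(144 + 25) = |-98|/13 = 98/13.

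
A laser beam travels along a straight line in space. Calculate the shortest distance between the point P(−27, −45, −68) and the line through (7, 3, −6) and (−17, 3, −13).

2√1201

A direction vector is d = (−24, 0, −7).
AP = (−34, −48, −62); AP·d = 1250, |AP|² = 7304, |d|² = 625.
distance² = |AP|² − (AP·d)²/|d|² = 7304 − 1562500/625 = 4804, so the distance is 2√1201.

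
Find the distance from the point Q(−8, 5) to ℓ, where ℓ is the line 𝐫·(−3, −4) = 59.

The normal to the line is n = (−3, −4) with |n| = 5.
|n·Q − 59| = |4 − 59| = 55, so the distance is 55/5 = 11.

11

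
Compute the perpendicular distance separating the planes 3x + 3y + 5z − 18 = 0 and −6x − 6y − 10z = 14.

25/√43

Divide the second equation by -2 to match normals: 3x + 3y + 5z = -7.
With common normal n = (3, 3, 5) (|n| = √43), the distance is |18 − (-7)|/|n| = 25/√43 = 25√43/43.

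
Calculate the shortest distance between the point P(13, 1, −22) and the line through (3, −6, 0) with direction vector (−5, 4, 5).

Direction vector d = (−5, 4, 5).
AP = (10, 7, −22); AP·d = -132, |AP|² = 633, |d|² = 66.
distance² = |AP|² − (AP·d)²/|d|² = 633 − 17424/66 = 369, so the distance is 3√41.

3√41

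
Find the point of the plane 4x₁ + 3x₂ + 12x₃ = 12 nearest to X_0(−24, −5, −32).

The perpendicular from X_0 has direction n = (4, 3, 12): r = (−24, −5, −32) + λ(4, 3, 12).
Substitute into the plane: n·(X_0 + λn) = 12 gives -495 + 169λ = 12, so λ = 3.
Foot = (−24, −5, −32) + 3·(4, 3, 12) = (−12, 4, 4).

(-12, 4, 4)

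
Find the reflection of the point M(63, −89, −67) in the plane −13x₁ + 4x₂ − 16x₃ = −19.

(1219/21, -1837/21, -1535/21)

n = (−13, 4, −16), |n|² = 441, n·M − (-19) = -84, so t = -84/441 = -4/21.
Foot F = M − (-4/21)·n = (1271/21, −1853/21, −1471/21); the reflection is 2F − M = (1219/21, −1837/21, −1535/21).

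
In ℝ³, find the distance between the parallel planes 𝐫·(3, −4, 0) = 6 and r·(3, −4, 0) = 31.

5

Both planes have normal n = (3, −4, 0), |n| = 5. Any point on the first plane is at distance |31 − 6|/|n| = 25/5 = 5 from the second.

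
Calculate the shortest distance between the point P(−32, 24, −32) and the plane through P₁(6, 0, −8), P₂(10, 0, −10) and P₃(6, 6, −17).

P₁P₂ = (4, 0, −2) and P₁P₃ = (0, 6, −9), so a normal is n = P₁P₂ × P₁P₃ = (12, 36, 24).
Then n·(−32, 24, −32) − (−120) = −168.
|n| = √(144 + 1296 + 576) = 12√14, so the distance is |-168|/(12√14) = √14.

√14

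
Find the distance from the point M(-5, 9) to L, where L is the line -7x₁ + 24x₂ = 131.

24/5

The normal to the line is n = (-7, 24) with |n| = 25.
|n·M − 131| = |251 − 131| = 120, so the distance is 120/25 = 24/5.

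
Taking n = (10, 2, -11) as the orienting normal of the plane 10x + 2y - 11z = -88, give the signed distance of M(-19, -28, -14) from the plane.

n·M − (-88) = -4.
|n| = 15, so the signed distance is -4/15.

-4/15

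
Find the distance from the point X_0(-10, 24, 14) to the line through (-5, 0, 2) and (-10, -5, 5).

A direction vector is d = (-5, -5, 3).
AP = (-5, 24, 12); AP·d = -59, |AP|² = 745, |d|² = 59.
distance² = |AP|² − (AP·d)²/|d|² = 745 − 3481/59 = 686, so the distance is 7√14.

7√14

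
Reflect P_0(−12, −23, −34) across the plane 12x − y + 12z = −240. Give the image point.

(12, -25, -10)

n = (12, −1, 12), |n|² = 289, n·P_0 − (-240) = -289, so t = -289/289 = -1.
Foot F = P_0 − (-1)·n = (0, −24, −22); the reflection is 2F − P_0 = (12, −25, −10).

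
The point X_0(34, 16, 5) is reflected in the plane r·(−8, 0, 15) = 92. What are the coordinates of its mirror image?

(18, 16, 35)

With n = (−8, 0, 15), the signed offset is (n·X_0 − 92)/|n|² = -289/289 = -1.
X_0' = X_0 − 2t·n = (34, 16, 5) − (-2)·(−8, 0, 15) = (18, 16, 35).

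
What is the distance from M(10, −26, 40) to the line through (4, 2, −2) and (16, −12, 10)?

18√2

A direction vector is d = (12, −14, 12).
AP = (6, −28, 42), and AP × d = (252, 432, 252).
|AP × d|² = 313632 and |d|² = 484, so the distance is √(313632/484) = √648 = 18√2.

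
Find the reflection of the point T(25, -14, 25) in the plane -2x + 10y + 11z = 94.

(621/25, -66/5, 647/25)

With n = (-2, 10, 11), the signed offset is (n·T − 94)/|n|² = -9/225 = -1/25.
T' = T − 2t·n = (25, -14, 25) − (-2/25)·(-2, 10, 11) = (621/25, -66/5, 647/25).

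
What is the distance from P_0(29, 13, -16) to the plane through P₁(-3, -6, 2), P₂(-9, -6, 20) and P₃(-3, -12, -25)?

15/11

P₁P₂ = (-6, 0, 18) and P₁P₃ = (0, -6, -27), so a normal is n = P₁P₂ × P₁P₃ = (108, -162, 36).
Then n·(29, 13, -16) - 720 = -270.
|n| = √(11664 + 26244 + 1296) = 198, so the distance is |-270|/198 = 15/11.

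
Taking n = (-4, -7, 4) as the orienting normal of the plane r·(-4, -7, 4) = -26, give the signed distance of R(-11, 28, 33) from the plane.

n·R − (-26) = 6.
|n| = 9, so the signed distance is 6/9 = 2/3.

2/3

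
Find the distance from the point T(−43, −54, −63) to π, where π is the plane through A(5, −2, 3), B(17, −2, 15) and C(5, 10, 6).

20√33/33

AB = (12, 0, 12) and AC = (0, 12, 3), so a normal is n = AB × AC = (−144, −36, 144).
d = |(-144)·(-43) + (-36)·(-54) + 144·(-63) − (-216)| / √(20736 + 1296 + 20736) = |-720| / (36√33) = 20√33/33.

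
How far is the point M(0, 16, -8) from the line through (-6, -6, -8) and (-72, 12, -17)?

2√130

A direction vector is d = (-66, 18, -9).
AP = (6, 22, 0), and AP × d = (-198, 54, 1560).
|AP × d|² = 2475720 and |d|² = 4761, so the distance is √(2475720/4761) = √520 = 2√130.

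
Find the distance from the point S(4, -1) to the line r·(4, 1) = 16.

1/√17

d = |4·4 + 1·(-1) − 16| / √(16 + 1) = |-1|/√17 = √17/17.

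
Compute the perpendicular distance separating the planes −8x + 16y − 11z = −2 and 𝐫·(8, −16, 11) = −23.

25/21

Divide the second equation by -1 to match normals: −8x + 16y − 11z = 23.
With common normal n = (−8, 16, −11) (|n| = 21), the distance is |(-2) − 23|/|n| = 25/21.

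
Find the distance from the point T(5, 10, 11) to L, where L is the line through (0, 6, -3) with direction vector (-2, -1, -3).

Direction vector d = (-2, -1, -3).
AP = (5, 4, 14); AP·d = -56, |AP|² = 237, |d|² = 14.
distance² = |AP|² − (AP·d)²/|d|² = 237 − 3136/14 = 13, so the distance is √13.

√13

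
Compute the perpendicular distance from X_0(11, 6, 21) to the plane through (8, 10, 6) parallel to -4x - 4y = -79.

1/√2

Parallel planes share the normal n = (-4, -4, 0); since (8, 10, 6) lies on the plane, its equation is -4x - 4y = -72.
Then n·(11, 6, 21) - (-72) = 4.
|n| = √(16 + 16 + 0) = 4√2, so the distance is |4|/(4√2) = √2/2.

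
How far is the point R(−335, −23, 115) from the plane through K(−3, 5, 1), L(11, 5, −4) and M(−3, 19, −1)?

KL = (14, 0, −5) and KM = (0, 14, −2), so a normal is n = KL × KM = (70, 28, 196).
Then n·(−335, −23, 115) − 126 = −1680.
|n| = √(4900 + 784 + 38416) = 210, so the distance is |-1680|/210 = 8.

8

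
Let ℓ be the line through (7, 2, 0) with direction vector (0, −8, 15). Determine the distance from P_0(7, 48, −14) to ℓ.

34

Direction vector d = (0, −8, 15).
AP = (0, 46, −14); AP·d = -578, |AP|² = 2312, |d|² = 289.
distance² = |AP|² − (AP·d)²/|d|² = 2312 − 334084/289 = 1156, so the distance is 34.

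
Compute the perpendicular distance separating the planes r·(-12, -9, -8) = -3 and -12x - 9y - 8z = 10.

Both planes have normal n = (-12, -9, -8), |n| = 17. Any point on the first plane is at distance |10 − (-3)|/|n| = 13/17 from the second.

13/17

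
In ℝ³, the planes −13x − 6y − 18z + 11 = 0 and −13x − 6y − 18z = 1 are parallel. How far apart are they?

12/23

Both planes have normal n = (−13, −6, −18), |n| = 23. Any point on the first plane is at distance |1 − (-11)|/|n| = 12/23 from the second.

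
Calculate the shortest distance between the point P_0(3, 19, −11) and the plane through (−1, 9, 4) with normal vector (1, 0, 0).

The plane has equation n·(r − (−1, 9, 4)) = 0, i.e. n·r = -1.
d = |1·3 − (-1)| / √(1 + 0 + 0) = |4| / 1 = 4.

4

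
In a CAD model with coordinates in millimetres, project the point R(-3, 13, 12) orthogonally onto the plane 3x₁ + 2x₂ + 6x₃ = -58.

(-12, 7, -6)

The perpendicular from R has direction n = (3, 2, 6): r = (-3, 13, 12) + t(3, 2, 6).
Substitute into the plane: n·(R + tn) = -58 gives 89 + 49t = -58, so t = -3.
Foot = (-3, 13, 12) + (-3)·(3, 2, 6) = (-12, 7, -6).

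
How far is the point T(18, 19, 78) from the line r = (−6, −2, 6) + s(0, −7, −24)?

24

Direction vector d = (0, −7, −24).
AP = (24, 21, 72), and AP × d = (0, 576, −168).
|AP × d|² = 360000 and |d|² = 625, so the distance is √(360000/625) = √576 = 24.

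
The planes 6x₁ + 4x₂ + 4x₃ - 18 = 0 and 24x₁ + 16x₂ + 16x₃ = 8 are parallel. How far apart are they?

Divide the second equation by 4 to match normals: 6x₁ + 4x₂ + 4x₃ = 2.
Both planes have normal n = (6, 4, 4), |n| = 2√17. Any point on the first plane is at distance |2 − 18|/|n| = 16/(2√17) = 8√17/17 from the second.

8/√17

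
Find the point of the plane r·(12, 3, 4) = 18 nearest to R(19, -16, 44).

(-5, -22, 36)

n = (12, 3, 4), |n|² = 169, and n·R − 18 = 338.
t = 338/169 = 2, so the foot is R − t·n = (19, -16, 44) − 2·(12, 3, 4) = (-5, -22, 36).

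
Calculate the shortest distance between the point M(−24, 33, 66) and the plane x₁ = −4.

20

d = |1·(-24) − (-4)| / √(1 + 0 + 0) = |-20| / 1 = 20.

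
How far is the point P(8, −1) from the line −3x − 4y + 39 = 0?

19/5

The normal to the line is n = (−3, −4) with |n| = 5.
|n·P − (-39)| = |-20 − (-39)| = 19, so the distance is 19/5.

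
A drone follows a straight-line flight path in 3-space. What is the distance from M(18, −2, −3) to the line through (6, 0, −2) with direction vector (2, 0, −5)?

Direction vector d = (2, 0, −5).
AP = (12, −2, −1); AP·d = 29, |AP|² = 149, |d|² = 29.
distance² = |AP|² − (AP·d)²/|d|² = 149 − 841/29 = 120, so the distance is 2√30.

2√30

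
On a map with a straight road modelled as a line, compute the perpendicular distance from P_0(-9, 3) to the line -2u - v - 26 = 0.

11/√5

The normal to the line is n = (-2, -1) with |n| = √5.
|n·P_0 − 26| = |15 − 26| = 11, so the distance is 11/√5 = 11√5/5.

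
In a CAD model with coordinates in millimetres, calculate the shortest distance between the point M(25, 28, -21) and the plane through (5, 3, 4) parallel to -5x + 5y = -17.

Parallel planes share the normal n = (-5, 5, 0); since (5, 3, 4) lies on the plane, its equation is -5x + 5y = -10.
n = (-5, 5, 0); n·P − (-10) = 25; |n| = 5√2; distance = 25/(5√2) = 5/√2.

5/√2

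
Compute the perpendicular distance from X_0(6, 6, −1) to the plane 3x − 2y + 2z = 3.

d = |3·6 + (-2)·6 + 2·(-1) − 3| / √(9 + 4 + 4) = |1| / √17 = 1/√17.

√17/17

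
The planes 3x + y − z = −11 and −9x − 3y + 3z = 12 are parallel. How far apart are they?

Divide the second equation by -3 to match normals: 3x + y − z = -4.
With common normal n = (3, 1, −1) (|n| = √11), the distance is |(-11) − (-4)|/|n| = 7/√11.

7√11/11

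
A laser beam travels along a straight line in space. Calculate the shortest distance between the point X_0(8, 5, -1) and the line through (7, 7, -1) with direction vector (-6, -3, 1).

√5

Direction vector d = (-6, -3, 1).
AP = (1, -2, 0), and AP × d = (-2, -1, -15).
|AP × d|² = 230 and |d|² = 46, so the distance is √(230/46) = √5.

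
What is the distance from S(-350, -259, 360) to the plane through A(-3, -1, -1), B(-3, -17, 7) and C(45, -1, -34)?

5

AB = (0, -16, 8) and AC = (48, 0, -33), so a normal is n = AB × AC = (528, 384, 768).
Then n·(-350, -259, 360) - (-2736) = -5040.
|n| = √(278784 + 147456 + 589824) = 1008, so the distance is |-5040|/1008 = 5.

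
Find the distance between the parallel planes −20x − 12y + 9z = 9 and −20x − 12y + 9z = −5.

With common normal n = (−20, −12, 9) (|n| = 25), the distance is |9 − (-5)|/|n| = 14/25.

14/25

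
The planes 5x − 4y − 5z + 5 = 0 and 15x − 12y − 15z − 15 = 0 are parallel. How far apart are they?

Divide the second equation by 3 to match normals: 5x − 4y − 5z = 5.
With common normal n = (5, −4, −5) (|n| = √66), the distance is |(-5) − 5|/|n| = 10/√66.

10/√66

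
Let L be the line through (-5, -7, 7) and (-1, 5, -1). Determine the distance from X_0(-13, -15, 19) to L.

4√3

A direction vector is d = (4, 12, -8).
AP = (-8, -8, 12); AP·d = -224, |AP|² = 272, |d|² = 224.
distance² = |AP|² − (AP·d)²/|d|² = 272 − 50176/224 = 48, so the distance is 4√3.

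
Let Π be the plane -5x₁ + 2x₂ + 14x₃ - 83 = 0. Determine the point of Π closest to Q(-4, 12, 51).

(11, 6, 9)

The perpendicular from Q has direction n = (-5, 2, 14): r = (-4, 12, 51) + t(-5, 2, 14).
Substitute into the plane: n·(Q + tn) = 83 gives 758 + 225t = 83, so t = -3.
Foot = (-4, 12, 51) + (-3)·(-5, 2, 14) = (11, 6, 9).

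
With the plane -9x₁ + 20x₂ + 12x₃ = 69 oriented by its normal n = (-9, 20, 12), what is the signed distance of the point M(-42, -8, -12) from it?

1/5

n·M − 69 = 5.
|n| = 25, so the signed distance is 5/25 = 1/5.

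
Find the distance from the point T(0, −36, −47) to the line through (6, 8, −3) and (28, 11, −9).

A direction vector is d = (22, 3, −6).
AP = (−6, −44, −44), and AP × d = (396, −1004, 950).
|AP × d|² = 2067332 and |d|² = 529, so the distance is √(2067332/529) = √3908 = 2√977.

2√977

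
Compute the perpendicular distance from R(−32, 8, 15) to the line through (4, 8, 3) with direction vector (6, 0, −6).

12√2

Direction vector d = (6, 0, −6).
AP = (−36, 0, 12), and AP × d = (0, −144, 0).
|AP × d|² = 20736 and |d|² = 72, so the distance is √(20736/72) = √288 = 12√2.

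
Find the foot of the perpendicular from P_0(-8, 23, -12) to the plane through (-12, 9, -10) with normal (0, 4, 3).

n = (0, 4, 3), |n|² = 25, and n·P_0 − 6 = 50.
t = 50/25 = 2, so the foot is P_0 − t·n = (-8, 23, -12) − 2·(0, 4, 3) = (-8, 15, -18).

(-8, 15, -18)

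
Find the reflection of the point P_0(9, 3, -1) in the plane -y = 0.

n = (0, -1, 0), |n|² = 1, n·P_0 − 0 = -3, so t = -3/1 = -3.
Foot F = P_0 − (-3)·n = (9, 0, -1); the reflection is 2F − P_0 = (9, -3, -1).

(9, -3, -1)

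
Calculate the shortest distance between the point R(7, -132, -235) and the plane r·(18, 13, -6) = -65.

Normal vector n = (18, 13, -6), and n·(7, -132, -235) - (-65) = -115.
|n| = √(324 + 169 + 36) = 23, so the distance is |-115|/23 = 5.

5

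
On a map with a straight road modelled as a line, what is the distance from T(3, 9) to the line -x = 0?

The normal to the line is n = (-1, 0) with |n| = 1.
|n·T − 0| = |-3 − 0| = 3, so the distance is 3/1 = 3.

3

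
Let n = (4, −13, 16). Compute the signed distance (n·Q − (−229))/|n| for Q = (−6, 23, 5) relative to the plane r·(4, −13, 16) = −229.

n·Q − (-229) = -14.
|n| = 21, so the signed distance is -14/21 = -2/3.

-2/3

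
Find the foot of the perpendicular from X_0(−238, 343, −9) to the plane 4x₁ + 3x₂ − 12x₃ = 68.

The perpendicular from X_0 has direction n = (4, 3, −12): r = (−238, 343, −9) + λ(4, 3, −12).
Substitute into the plane: n·(X_0 + λn) = 68 gives 185 + 169λ = 68, so λ = -9/13.
Foot = (−238, 343, −9) + (-9/13)·(4, 3, −12) = (−3130/13, 4432/13, −9/13).

(-3130/13, 4432/13, -9/13)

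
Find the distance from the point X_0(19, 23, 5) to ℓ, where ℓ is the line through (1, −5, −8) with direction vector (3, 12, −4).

Direction vector d = (3, 12, −4).
AP = (18, 28, 13), and AP × d = (−268, 111, 132).
|AP × d|² = 101569 and |d|² = 169, so the distance is √(101569/169) = √601.

√601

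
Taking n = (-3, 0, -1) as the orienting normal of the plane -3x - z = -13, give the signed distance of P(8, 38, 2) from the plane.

-13√10/10

n·P − (-13) = -13.
|n| = √10, so the signed distance is -13√10/10.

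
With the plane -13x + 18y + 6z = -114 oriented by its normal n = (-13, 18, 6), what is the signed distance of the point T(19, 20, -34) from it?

1

n·T − (-114) = 23.
|n| = 23, so the signed distance is 23/23 = 1.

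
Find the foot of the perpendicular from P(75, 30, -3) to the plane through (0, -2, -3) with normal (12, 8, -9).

n = (12, 8, -9), |n|² = 289, and n·P − 11 = 1156.
t = 1156/289 = 4, so the foot is P − t·n = (75, 30, -3) − 4·(12, 8, -9) = (27, -2, 33).

(27, -2, 33)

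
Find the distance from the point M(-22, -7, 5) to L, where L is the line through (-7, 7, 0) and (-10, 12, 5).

A direction vector is d = (-3, 5, 5).
AP = (-15, -14, 5), and AP × d = (-95, 60, -117).
|AP × d|² = 26314 and |d|² = 59, so the distance is √(26314/59) = √446.

√446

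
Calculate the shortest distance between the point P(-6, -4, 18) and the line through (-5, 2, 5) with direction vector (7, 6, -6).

√85

Direction vector d = (7, 6, -6).
AP = (-1, -6, 13), and AP × d = (-42, 85, 36).
|AP × d|² = 10285 and |d|² = 121, so the distance is √(10285/121) = √85.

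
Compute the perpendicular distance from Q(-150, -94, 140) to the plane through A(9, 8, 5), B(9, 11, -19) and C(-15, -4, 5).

AB = (0, 3, -24) and AC = (-24, -12, 0), so a normal is n = AB × AC = (-288, 576, 72).
Then n·(-150, -94, 140) - 2376 = -3240.
|n| = √(82944 + 331776 + 5184) = 648, so the distance is |-3240|/648 = 5.

5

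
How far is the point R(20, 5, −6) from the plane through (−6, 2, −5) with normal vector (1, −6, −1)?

The plane has equation n·(r − (−6, 2, −5)) = 0, i.e. n·r = -13.
Then n·(20, 5, −6) − (−13) = 9.
|n| = √(1 + 36 + 1) = √38, so the distance is |9|/√38 = 9√38/38.

9/√38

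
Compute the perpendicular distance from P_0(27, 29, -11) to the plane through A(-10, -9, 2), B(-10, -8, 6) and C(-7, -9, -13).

AB = (0, 1, 4) and AC = (3, 0, -15), so a normal is n = AB × AC = (-15, 12, -3).
Then n·(27, 29, -11) - 36 = -60.
|n| = √(225 + 144 + 9) = 3√42, so the distance is |-60|/(3√42) = 10√42/21.

20/√42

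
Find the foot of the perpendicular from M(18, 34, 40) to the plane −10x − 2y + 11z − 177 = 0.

The perpendicular from M has direction n = (−10, −2, 11): r = (18, 34, 40) + μ(−10, −2, 11).
Substitute into the plane: n·(M + μn) = 177 gives 192 + 225μ = 177, so μ = -1/15.
Foot = (18, 34, 40) + (-1/15)·(−10, −2, 11) = (56/3, 512/15, 589/15).

(56/3, 512/15, 589/15)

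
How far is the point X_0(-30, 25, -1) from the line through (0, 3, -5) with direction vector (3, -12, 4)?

Direction vector d = (3, -12, 4).
AP = (-30, 22, 4), and AP × d = (136, 132, 294).
|AP × d|² = 122356 and |d|² = 169, so the distance is √(122356/169) = √724 = 2√181.

2√181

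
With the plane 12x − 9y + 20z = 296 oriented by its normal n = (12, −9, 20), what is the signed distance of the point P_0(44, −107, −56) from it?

n·P_0 − 296 = 75.
|n| = 25, so the signed distance is 75/25 = 3.

3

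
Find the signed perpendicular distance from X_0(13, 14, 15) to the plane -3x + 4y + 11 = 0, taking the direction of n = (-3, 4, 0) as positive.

n·X_0 − (-11) = 28.
|n| = 5, so the signed distance is 28/5.

28/5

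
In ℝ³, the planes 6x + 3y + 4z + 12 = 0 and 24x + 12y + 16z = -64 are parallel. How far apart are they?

4/√61

Divide the second equation by 4 to match normals: 6x + 3y + 4z = -16.
With common normal n = (6, 3, 4) (|n| = √61), the distance is |(-12) − (-16)|/|n| = 4/√61 = 4√61/61.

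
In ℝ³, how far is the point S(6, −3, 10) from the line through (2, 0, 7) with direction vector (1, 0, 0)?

Direction vector d = (1, 0, 0).
AP = (4, −3, 3), and AP × d = (0, 3, 3).
|AP × d|² = 18 and |d|² = 1, so the distance is √18 = 3√2.

3√2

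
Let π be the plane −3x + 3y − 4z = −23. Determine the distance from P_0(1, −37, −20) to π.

Normal vector n = (−3, 3, −4), and n·(1, −37, −20) − (−23) = −11.
|n| = √(9 + 9 + 16) = √34, so the distance is |-11|/√34 = 11√34/34.

11√34/34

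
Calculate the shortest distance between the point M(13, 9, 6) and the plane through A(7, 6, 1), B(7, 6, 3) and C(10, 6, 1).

AB = (0, 0, 2) and AC = (3, 0, 0), so a normal is n = AB × AC = (0, 6, 0).
d = |6·9 − 36| / √(0 + 36 + 0) = |18| / 6 = 3.

3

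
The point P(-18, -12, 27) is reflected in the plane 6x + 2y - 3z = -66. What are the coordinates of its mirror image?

With n = (6, 2, -3), the signed offset is (n·P − (-66))/|n|² = -147/49 = -3.
P' = P − 2t·n = (-18, -12, 27) − (-6)·(6, 2, -3) = (18, 0, 9).

(18, 0, 9)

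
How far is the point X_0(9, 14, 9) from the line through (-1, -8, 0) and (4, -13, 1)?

A direction vector is d = (5, -5, 1).
AP = (10, 22, 9), and AP × d = (67, 35, -160).
|AP × d|² = 31314 and |d|² = 51, so the distance is √(31314/51) = √614.

√614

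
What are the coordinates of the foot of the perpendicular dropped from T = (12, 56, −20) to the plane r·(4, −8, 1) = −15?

(32, 16, -15)

The perpendicular from T has direction n = (4, −8, 1): r = (12, 56, −20) + μ(4, −8, 1).
Substitute into the plane: n·(T + μn) = -15 gives -420 + 81μ = -15, so μ = 5.
Foot = (12, 56, −20) + 5·(4, −8, 1) = (32, 16, −15).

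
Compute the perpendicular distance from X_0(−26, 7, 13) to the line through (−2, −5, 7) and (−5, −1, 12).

A direction vector is d = (−3, 4, 5).
AP = (−24, 12, 6), and AP × d = (36, 102, −60).
|AP × d|² = 15300 and |d|² = 50, so the distance is √(15300/50) = √306 = 3√34.

3√34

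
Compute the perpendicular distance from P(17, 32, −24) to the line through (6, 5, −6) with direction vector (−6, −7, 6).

√85

Direction vector d = (−6, −7, 6).
AP = (11, 27, −18), and AP × d = (36, 42, 85).
|AP × d|² = 10285 and |d|² = 121, so the distance is √(10285/121) = √85.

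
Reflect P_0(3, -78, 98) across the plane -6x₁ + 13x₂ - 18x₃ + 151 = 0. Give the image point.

(-57, 52, -82)

With n = (-6, 13, -18), the signed offset is (n·P_0 − (-151))/|n|² = -2645/529 = -5.
P_0' = P_0 − 2t·n = (3, -78, 98) − (-10)·(-6, 13, -18) = (-57, 52, -82).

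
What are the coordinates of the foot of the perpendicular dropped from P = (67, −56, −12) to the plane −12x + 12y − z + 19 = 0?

n = (−12, 12, −1), |n|² = 289, and n·P − (-19) = -1445.
t = -1445/289 = -5, so the foot is P − t·n = (67, −56, −12) − (-5)·(−12, 12, −1) = (7, 4, −17).

(7, 4, -17)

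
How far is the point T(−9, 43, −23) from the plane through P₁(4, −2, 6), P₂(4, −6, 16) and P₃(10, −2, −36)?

1

P₁P₂ = (0, −4, 10) and P₁P₃ = (6, 0, −42), so a normal is n = P₁P₂ × P₁P₃ = (168, 60, 24).
n = (168, 60, 24); n·P − 696 = -180; |n| = 180; distance = 180/180 = 1.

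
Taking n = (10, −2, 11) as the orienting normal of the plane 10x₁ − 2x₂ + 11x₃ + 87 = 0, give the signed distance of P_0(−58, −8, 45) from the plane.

n·P_0 − (-87) = 18.
|n| = 15, so the signed distance is 18/15 = 6/5.

6/5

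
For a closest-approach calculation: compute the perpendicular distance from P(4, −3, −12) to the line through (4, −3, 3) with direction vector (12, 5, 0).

15

Direction vector d = (12, 5, 0).
AP = (0, 0, −15); AP·d = 0, |AP|² = 225, |d|² = 169.
distance² = |AP|² − (AP·d)²/|d|² = 225 − 0/169 = 225, so the distance is 15.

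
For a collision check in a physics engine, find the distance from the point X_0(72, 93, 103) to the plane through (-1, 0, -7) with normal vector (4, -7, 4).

9

The plane has equation n·(r − (-1, 0, -7)) = 0, i.e. n·r = -32.
Then n·(72, 93, 103) - (-32) = 81.
|n| = √(16 + 49 + 16) = 9, so the distance is |81|/9 = 9.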